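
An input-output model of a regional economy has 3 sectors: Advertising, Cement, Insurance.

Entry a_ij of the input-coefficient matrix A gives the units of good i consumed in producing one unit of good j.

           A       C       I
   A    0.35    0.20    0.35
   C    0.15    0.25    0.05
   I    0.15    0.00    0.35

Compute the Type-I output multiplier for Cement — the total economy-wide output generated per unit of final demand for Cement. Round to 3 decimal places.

m_C = 2.066

I − A =
  [   0.65    -0.20    -0.35]
  [  -0.15     0.75    -0.05]
  [  -0.15     0.00     0.65]
Cofactors of I−A, C_ij = (−1)^(i+j)·(minor ij) (rows/columns in the sector order above):
  C_11 = (0.75)(0.65) − (-0.05)(0.00) = 0.4875
  C_12 = −[(-0.15)(0.65) − (-0.05)(-0.15)] = 0.1050
  C_13 = (-0.15)(0.00) − (0.75)(-0.15) = 0.1125
  C_21 = −[(-0.20)(0.65) − (-0.35)(0.00)] = 0.1300
  C_22 = (0.65)(0.65) − (-0.35)(-0.15) = 0.3700
  C_23 = −[(0.65)(0.00) − (-0.20)(-0.15)] = 0.0300
  C_31 = (-0.20)(-0.05) − (-0.35)(0.75) = 0.2725
  C_32 = −[(0.65)(-0.05) − (-0.35)(-0.15)] = 0.0850
  C_33 = (0.65)(0.75) − (-0.20)(-0.15) = 0.4575
det(I−A) = Σ_j (I−A)_1j·C_1j = (0.65)(0.4875) + (-0.20)(0.1050) + (-0.35)(0.1125) = 0.2565
adj(I−A) = Cᵀ =
  [ 0.4875   0.1300   0.2725]
  [ 0.1050   0.3700   0.0850]
  [ 0.1125   0.0300   0.4575]
(I − A)⁻¹ = adj(I−A) / det(I−A) ≈
  [   1.9006     0.5068     1.0624]
  [   0.4094     1.4425     0.3314]
  [   0.4386     0.1170     1.7836]
The output multiplier for sector j is the column-j sum of the Leontief inverse (I − A)⁻¹ = adj(I−A) / det(I−A).
Column C of adj(I−A): (0.1300, 0.3700, 0.0300); det(I−A) = 0.2565.
m_C = (0.1300 + 0.3700 + 0.0300) / 0.2565 = 0.53 / 0.2565 ≈ 2.066.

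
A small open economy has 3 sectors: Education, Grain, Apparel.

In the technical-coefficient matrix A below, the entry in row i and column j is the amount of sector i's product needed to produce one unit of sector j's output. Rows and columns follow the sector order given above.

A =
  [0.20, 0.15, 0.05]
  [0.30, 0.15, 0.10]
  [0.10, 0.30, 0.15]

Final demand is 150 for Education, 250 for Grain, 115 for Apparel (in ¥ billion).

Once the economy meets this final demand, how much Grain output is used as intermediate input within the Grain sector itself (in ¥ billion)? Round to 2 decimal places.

z_GG = 65.11

I − A =
  [   0.80    -0.15    -0.05]
  [  -0.30     0.85    -0.10]
  [  -0.10    -0.30     0.85]
Cofactors of I−A, C_ij = (−1)^(i+j)·(minor ij) (rows/columns in the sector order above):
  C_11 = (0.85)(0.85) − (-0.10)(-0.30) = 0.6925
  C_12 = −[(-0.30)(0.85) − (-0.10)(-0.10)] = 0.2650
  C_13 = (-0.30)(-0.30) − (0.85)(-0.10) = 0.1750
  C_21 = −[(-0.15)(0.85) − (-0.05)(-0.30)] = 0.1425
  C_22 = (0.80)(0.85) − (-0.05)(-0.10) = 0.6750
  C_23 = −[(0.80)(-0.30) − (-0.15)(-0.10)] = 0.2550
  C_31 = (-0.15)(-0.10) − (-0.05)(0.85) = 0.0575
  C_32 = −[(0.80)(-0.10) − (-0.05)(-0.30)] = 0.0950
  C_33 = (0.80)(0.85) − (-0.15)(-0.30) = 0.6350
det(I−A) = Σ_j (I−A)_1j·C_1j = (0.80)(0.6925) + (-0.15)(0.2650) + (-0.05)(0.1750) = 0.5055
adj(I−A) = Cᵀ =
  [ 0.6925   0.1425   0.0575]
  [ 0.2650   0.6750   0.0950]
  [ 0.1750   0.2550   0.6350]
(I − A)⁻¹ = adj(I−A) / det(I−A) ≈
  [   1.3699     0.2819     0.1137]
  [   0.5242     1.3353     0.1879]
  [   0.3462     0.5045     1.2562]
First solve x = (I − A)⁻¹ d = adj(I−A)·d / det(I−A); in particular x_G = (0.2650·150 + 0.6750·250 + 0.0950·115) / 0.5055 = 219.425 / 0.5055 ≈ 434.0752.
Intermediate flow from G to G: z_GG = a_GG · x_G = 0.15 × 219.425 / 0.5055 = 32.91375 / 0.5055 ≈ 65.11.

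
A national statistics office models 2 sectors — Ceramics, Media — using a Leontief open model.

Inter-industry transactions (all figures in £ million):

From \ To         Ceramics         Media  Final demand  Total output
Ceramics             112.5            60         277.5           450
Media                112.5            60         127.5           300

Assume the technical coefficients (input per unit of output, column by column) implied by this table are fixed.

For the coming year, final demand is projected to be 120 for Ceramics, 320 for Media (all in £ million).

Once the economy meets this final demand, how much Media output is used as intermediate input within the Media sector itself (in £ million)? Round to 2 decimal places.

z_22 = 98.18

Technical coefficients a_ij = z_ij / X_j:
  a_11 = 112.5/450 = 0.25, a_21 = 112.5/450 = 0.25
  a_12 = 60/300 = 0.20, a_22 = 60/300 = 0.20
I − A =
  [   0.75    -0.20]
  [  -0.25     0.80]
det(I−A) = (0.75)(0.80) − (-0.20)(-0.25) = 0.5500
adj(I−A) = [[0.80, 0.20], [0.25, 0.75]]
(I − A)⁻¹ = adj(I−A) / det(I−A) ≈
  [   1.4545     0.3636]
  [   0.4545     1.3636]
First solve x = (I − A)⁻¹ d = adj(I−A)·d / det(I−A); in particular x_2 = (0.25·120 + 0.75·320) / 0.5500 = 270.00 / 0.5500 ≈ 490.9091.
Intermediate flow from 2 to 2: z_22 = a_22 · x_2 = 0.20 × 270.00 / 0.5500 = 54.00 / 0.5500 ≈ 98.18.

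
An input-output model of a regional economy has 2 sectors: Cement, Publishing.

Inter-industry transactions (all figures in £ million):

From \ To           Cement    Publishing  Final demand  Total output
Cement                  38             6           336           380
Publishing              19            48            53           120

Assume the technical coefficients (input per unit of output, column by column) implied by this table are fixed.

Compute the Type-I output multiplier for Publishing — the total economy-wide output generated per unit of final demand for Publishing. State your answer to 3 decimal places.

m_P = 1.767

Technical coefficients a_ij = z_ij / X_j:
  a_CC = 38/380 = 0.10, a_PC = 19/380 = 0.05
  a_CP = 6/120 = 0.05, a_PP = 48/120 = 0.40
I − A =
  [   0.90    -0.05]
  [  -0.05     0.60]
det(I−A) = (0.90)(0.60) − (-0.05)(-0.05) = 0.5375
adj(I−A) = [[0.60, 0.05], [0.05, 0.90]]
(I − A)⁻¹ = adj(I−A) / det(I−A) ≈
  [   1.1163     0.0930]
  [   0.0930     1.6744]
The output multiplier for sector j is the column-j sum of the Leontief inverse (I − A)⁻¹ = adj(I−A) / det(I−A).
Column P of adj(I−A): (0.05, 0.90); det(I−A) = 0.5375.
m_P = (0.05 + 0.90) / 0.5375 = 0.95 / 0.5375 ≈ 1.767.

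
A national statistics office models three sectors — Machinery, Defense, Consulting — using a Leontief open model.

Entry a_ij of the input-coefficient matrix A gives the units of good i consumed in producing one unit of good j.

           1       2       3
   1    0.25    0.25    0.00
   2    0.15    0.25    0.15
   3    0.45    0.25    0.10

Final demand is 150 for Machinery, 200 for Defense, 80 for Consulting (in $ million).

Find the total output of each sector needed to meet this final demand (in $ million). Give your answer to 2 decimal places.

x_1 = 335.96, x_2 = 407.89, x_3 = 370.18

I − A =
  [   0.75    -0.25     0.00]
  [  -0.15     0.75    -0.15]
  [  -0.45    -0.25     0.90]
Cofactors of I−A, C_ij = (−1)^(i+j)·(minor ij) (rows/columns in the sector order above):
  C_11 = (0.75)(0.90) − (-0.15)(-0.25) = 0.6375
  C_12 = −[(-0.15)(0.90) − (-0.15)(-0.45)] = 0.2025
  C_13 = (-0.15)(-0.25) − (0.75)(-0.45) = 0.3750
  C_21 = −[(-0.25)(0.90) − (0.00)(-0.25)] = 0.2250
  C_22 = (0.75)(0.90) − (0.00)(-0.45) = 0.6750
  C_23 = −[(0.75)(-0.25) − (-0.25)(-0.45)] = 0.3000
  C_31 = (-0.25)(-0.15) − (0.00)(0.75) = 0.0375
  C_32 = −[(0.75)(-0.15) − (0.00)(-0.15)] = 0.1125
  C_33 = (0.75)(0.75) − (-0.25)(-0.15) = 0.5250
det(I−A) = Σ_j (I−A)_1j·C_1j = (0.75)(0.6375) + (-0.25)(0.2025) + (0.00)(0.3750) = 0.4275
adj(I−A) = Cᵀ =
  [ 0.6375   0.2250   0.0375]
  [ 0.2025   0.6750   0.1125]
  [ 0.3750   0.3000   0.5250]
(I − A)⁻¹ = adj(I−A) / det(I−A) ≈
  [   1.4912     0.5263     0.0877]
  [   0.4737     1.5789     0.2632]
  [   0.8772     0.7018     1.2281]
x = (I − A)⁻¹ d = adj(I−A)·d / det(I−A), with det(I−A) = 0.4275:
  x_1 = (0.6375·150 + 0.2250·200 + 0.0375·80) / 0.4275 = 143.625 / 0.4275 ≈ 335.96
  x_2 = (0.2025·150 + 0.6750·200 + 0.1125·80) / 0.4275 = 174.375 / 0.4275 ≈ 407.89
  x_3 = (0.3750·150 + 0.3000·200 + 0.5250·80) / 0.4275 = 158.25 / 0.4275 ≈ 370.18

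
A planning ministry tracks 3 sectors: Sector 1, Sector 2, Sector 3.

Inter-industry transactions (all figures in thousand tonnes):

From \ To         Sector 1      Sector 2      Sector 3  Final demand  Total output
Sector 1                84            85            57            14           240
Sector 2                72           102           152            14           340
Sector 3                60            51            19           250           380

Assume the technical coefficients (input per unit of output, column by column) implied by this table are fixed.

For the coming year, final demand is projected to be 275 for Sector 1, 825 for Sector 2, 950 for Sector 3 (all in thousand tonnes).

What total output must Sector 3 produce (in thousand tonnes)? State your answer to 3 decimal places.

x_3 = 2096.591

Technical coefficients a_ij = z_ij / X_j:
  a_11 = 84/240 = 0.35, a_21 = 72/240 = 0.30, a_31 = 60/240 = 0.25
  a_12 = 85/340 = 0.25, a_22 = 102/340 = 0.30, a_32 = 51/340 = 0.15
  a_13 = 57/380 = 0.15, a_23 = 152/380 = 0.40, a_33 = 19/380 = 0.05
I − A =
  [   0.65    -0.25    -0.15]
  [  -0.30     0.70    -0.40]
  [  -0.25    -0.15     0.95]
Cofactors of I−A, C_ij = (−1)^(i+j)·(minor ij) (rows/columns in the sector order above):
  C_11 = (0.70)(0.95) − (-0.40)(-0.15) = 0.6050
  C_12 = −[(-0.30)(0.95) − (-0.40)(-0.25)] = 0.3850
  C_13 = (-0.30)(-0.15) − (0.70)(-0.25) = 0.2200
  C_21 = −[(-0.25)(0.95) − (-0.15)(-0.15)] = 0.2600
  C_22 = (0.65)(0.95) − (-0.15)(-0.25) = 0.5800
  C_23 = −[(0.65)(-0.15) − (-0.25)(-0.25)] = 0.1600
  C_31 = (-0.25)(-0.40) − (-0.15)(0.70) = 0.2050
  C_32 = −[(0.65)(-0.40) − (-0.15)(-0.30)] = 0.3050
  C_33 = (0.65)(0.70) − (-0.25)(-0.30) = 0.3800
det(I−A) = Σ_j (I−A)_1j·C_1j = (0.65)(0.6050) + (-0.25)(0.3850) + (-0.15)(0.2200) = 0.2640
adj(I−A) = Cᵀ =
  [ 0.6050   0.2600   0.2050]
  [ 0.3850   0.5800   0.3050]
  [ 0.2200   0.1600   0.3800]
(I − A)⁻¹ = adj(I−A) / det(I−A) ≈
  [   2.2917     0.9848     0.7765]
  [   1.4583     2.1970     1.1553]
  [   0.8333     0.6061     1.4394]
x = (I − A)⁻¹ d = adj(I−A)·d / det(I−A), with det(I−A) = 0.2640:
  x_1 = (0.6050·275 + 0.2600·825 + 0.2050·950) / 0.2640 = 575.625 / 0.2640 ≈ 2180.398
  x_2 = (0.3850·275 + 0.5800·825 + 0.3050·950) / 0.2640 = 874.125 / 0.2640 ≈ 3311.080
  x_3 = (0.2200·275 + 0.1600·825 + 0.3800·950) / 0.2640 = 553.50 / 0.2640 ≈ 2096.591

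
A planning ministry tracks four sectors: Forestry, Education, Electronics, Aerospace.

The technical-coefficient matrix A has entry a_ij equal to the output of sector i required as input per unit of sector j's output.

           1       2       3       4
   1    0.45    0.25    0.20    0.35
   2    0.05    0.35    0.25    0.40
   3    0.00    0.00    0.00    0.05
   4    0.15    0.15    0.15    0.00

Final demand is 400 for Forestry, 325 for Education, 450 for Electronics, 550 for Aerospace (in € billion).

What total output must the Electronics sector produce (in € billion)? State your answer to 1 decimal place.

x_3 = 512.1

I − A =
  [   0.55    -0.25    -0.20    -0.35]
  [  -0.05     0.65    -0.25    -0.40]
  [   0.00     0.00     1.00    -0.05]
  [  -0.15    -0.15    -0.15     1.00]
Compute the cofactors C_ij = (−1)^(i+j)·(3×3 minor ij) of I−A; the adjugate is their transpose:
adj(I−A) = Cᵀ =
  [ 0.583250   0.302125   0.242750   0.337125]
  [ 0.111500   0.491875   0.182000   0.244875]
  [ 0.005250   0.006000   0.260250   0.017250]
  [ 0.105000   0.120000   0.102750   0.345000]
det(I−A) = Σ_j (I−A)_1j·C_1j = (0.55)(0.583250) + (-0.25)(0.111500) + (-0.20)(0.005250) + (-0.35)(0.105000) = 0.2551125
(I − A)⁻¹ = adj(I−A) / det(I−A) ≈
  [   2.2862     1.1843     0.9515     1.3215]
  [   0.4371     1.9281     0.7134     0.9599]
  [   0.0206     0.0235     1.0201     0.0676]
  [   0.4116     0.4704     0.4028     1.3523]
x = (I − A)⁻¹ d = adj(I−A)·d / det(I−A), with det(I−A) = 0.2551125:
  x_1 = (0.583250·400 + 0.302125·325 + 0.242750·450 + 0.337125·550) / 0.2551125 = 626.146875 / 0.2551125 ≈ 2454.4
  x_2 = (0.111500·400 + 0.491875·325 + 0.182000·450 + 0.244875·550) / 0.2551125 = 421.040625 / 0.2551125 ≈ 1650.4
  x_3 = (0.005250·400 + 0.006000·325 + 0.260250·450 + 0.017250·550) / 0.2551125 = 130.65 / 0.2551125 ≈ 512.1
  x_4 = (0.105000·400 + 0.120000·325 + 0.102750·450 + 0.345000·550) / 0.2551125 = 316.9875 / 0.2551125 ≈ 1242.5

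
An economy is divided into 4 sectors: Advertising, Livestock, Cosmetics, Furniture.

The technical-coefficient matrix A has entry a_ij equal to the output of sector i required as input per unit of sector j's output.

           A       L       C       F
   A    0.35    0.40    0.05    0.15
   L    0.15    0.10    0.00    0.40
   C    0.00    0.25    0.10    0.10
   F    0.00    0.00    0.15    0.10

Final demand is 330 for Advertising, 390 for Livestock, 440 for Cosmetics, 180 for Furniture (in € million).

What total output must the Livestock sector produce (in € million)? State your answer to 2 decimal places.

I − A =
  [   0.65    -0.40    -0.05    -0.15]
  [  -0.15     0.90     0.00    -0.40]
  [   0.00    -0.25     0.90    -0.10]
  [   0.00     0.00    -0.15     0.90]
Compute the cofactors C_ij = (−1)^(i+j)·(3×3 minor ij) of I−A; the adjugate is their transpose:
adj(I−A) = Cᵀ =
  [ 0.700500   0.334875   0.084750   0.275000]
  [ 0.119250   0.516750   0.049125   0.255000]
  [ 0.033750   0.146250   0.472500   0.123125]
  [ 0.005625   0.024375   0.078750   0.470625]
det(I−A) = Σ_j (I−A)_1j·C_1j = (0.65)(0.700500) + (-0.40)(0.119250) + (-0.05)(0.033750) + (-0.15)(0.005625) = 0.40509375
(I − A)⁻¹ = adj(I−A) / det(I−A) ≈
  [   1.7292     0.8267     0.2092     0.6789]
  [   0.2944     1.2756     0.1213     0.6295]
  [   0.0833     0.3610     1.1664     0.3039]
  [   0.0139     0.0602     0.1944     1.1618]
x = (I − A)⁻¹ d = adj(I−A)·d / det(I−A), with det(I−A) = 0.40509375:
  x_A = (0.700500·330 + 0.334875·390 + 0.084750·440 + 0.275000·180) / 0.40509375 = 448.55625 / 0.40509375 ≈ 1107.29
  x_L = (0.119250·330 + 0.516750·390 + 0.049125·440 + 0.255000·180) / 0.40509375 = 308.40 / 0.40509375 ≈ 761.31
  x_C = (0.033750·330 + 0.146250·390 + 0.472500·440 + 0.123125·180) / 0.40509375 = 298.2375 / 0.40509375 ≈ 736.22
  x_F = (0.005625·330 + 0.024375·390 + 0.078750·440 + 0.470625·180) / 0.40509375 = 130.725 / 0.40509375 ≈ 322.70

x_L = 761.31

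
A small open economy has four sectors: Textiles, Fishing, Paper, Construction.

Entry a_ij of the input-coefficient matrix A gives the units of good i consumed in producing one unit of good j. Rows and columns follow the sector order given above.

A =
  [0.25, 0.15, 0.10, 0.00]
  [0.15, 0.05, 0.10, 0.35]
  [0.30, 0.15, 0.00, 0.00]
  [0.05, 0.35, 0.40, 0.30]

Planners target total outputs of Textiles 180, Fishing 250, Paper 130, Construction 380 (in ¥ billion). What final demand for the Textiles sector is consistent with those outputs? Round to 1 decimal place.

I − A =
  [   0.75    -0.15    -0.10     0.00]
  [  -0.15     0.95    -0.10    -0.35]
  [  -0.30    -0.15     1.00     0.00]
  [  -0.05    -0.35    -0.40     0.70]
d = (I − A) x:
  d_1 = (+0.75)·180 + (-0.15)·250 + (-0.10)·130 + (+0.00)·380 = 84.5
  d_2 = (-0.15)·180 + (+0.95)·250 + (-0.10)·130 + (-0.35)·380 = 64.5
  d_3 = (-0.30)·180 + (-0.15)·250 + (+1.00)·130 + (+0.00)·380 = 38.5
  d_4 = (-0.05)·180 + (-0.35)·250 + (-0.40)·130 + (+0.70)·380 = 117.5

d_1 = 84.5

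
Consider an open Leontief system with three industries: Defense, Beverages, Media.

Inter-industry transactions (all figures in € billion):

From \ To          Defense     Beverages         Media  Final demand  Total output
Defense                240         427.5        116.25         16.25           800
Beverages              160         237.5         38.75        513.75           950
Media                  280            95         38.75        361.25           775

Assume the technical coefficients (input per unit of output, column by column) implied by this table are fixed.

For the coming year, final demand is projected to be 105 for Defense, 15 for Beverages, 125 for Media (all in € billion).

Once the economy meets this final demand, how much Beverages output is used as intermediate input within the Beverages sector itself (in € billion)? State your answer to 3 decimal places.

z_22 = 27.191

Technical coefficients a_ij = z_ij / X_j:
  a_11 = 240/800 = 0.30, a_21 = 160/800 = 0.20, a_31 = 280/800 = 0.35
  a_12 = 427.5/950 = 0.45, a_22 = 237.5/950 = 0.25, a_32 = 95/950 = 0.10
  a_13 = 116.25/775 = 0.15, a_23 = 38.75/775 = 0.05, a_33 = 38.75/775 = 0.05
I − A =
  [   0.70    -0.45    -0.15]
  [  -0.20     0.75    -0.05]
  [  -0.35    -0.10     0.95]
Cofactors of I−A, C_ij = (−1)^(i+j)·(minor ij) (rows/columns in the sector order above):
  C_11 = (0.75)(0.95) − (-0.05)(-0.10) = 0.7075
  C_12 = −[(-0.20)(0.95) − (-0.05)(-0.35)] = 0.2075
  C_13 = (-0.20)(-0.10) − (0.75)(-0.35) = 0.2825
  C_21 = −[(-0.45)(0.95) − (-0.15)(-0.10)] = 0.4425
  C_22 = (0.70)(0.95) − (-0.15)(-0.35) = 0.6125
  C_23 = −[(0.70)(-0.10) − (-0.45)(-0.35)] = 0.2275
  C_31 = (-0.45)(-0.05) − (-0.15)(0.75) = 0.1350
  C_32 = −[(0.70)(-0.05) − (-0.15)(-0.20)] = 0.0650
  C_33 = (0.70)(0.75) − (-0.45)(-0.20) = 0.4350
det(I−A) = Σ_j (I−A)_1j·C_1j = (0.70)(0.7075) + (-0.45)(0.2075) + (-0.15)(0.2825) = 0.3595
adj(I−A) = Cᵀ =
  [ 0.7075   0.4425   0.1350]
  [ 0.2075   0.6125   0.0650]
  [ 0.2825   0.2275   0.4350]
(I − A)⁻¹ = adj(I−A) / det(I−A) ≈
  [   1.9680     1.2309     0.3755]
  [   0.5772     1.7038     0.1808]
  [   0.7858     0.6328     1.2100]
First solve x = (I − A)⁻¹ d = adj(I−A)·d / det(I−A); in particular x_2 = (0.2075·105 + 0.6125·15 + 0.0650·125) / 0.3595 = 39.10 / 0.3595 ≈ 108.76217.
Intermediate flow from 2 to 2: z_22 = a_22 · x_2 = 0.25 × 39.10 / 0.3595 = 9.775 / 0.3595 ≈ 27.191.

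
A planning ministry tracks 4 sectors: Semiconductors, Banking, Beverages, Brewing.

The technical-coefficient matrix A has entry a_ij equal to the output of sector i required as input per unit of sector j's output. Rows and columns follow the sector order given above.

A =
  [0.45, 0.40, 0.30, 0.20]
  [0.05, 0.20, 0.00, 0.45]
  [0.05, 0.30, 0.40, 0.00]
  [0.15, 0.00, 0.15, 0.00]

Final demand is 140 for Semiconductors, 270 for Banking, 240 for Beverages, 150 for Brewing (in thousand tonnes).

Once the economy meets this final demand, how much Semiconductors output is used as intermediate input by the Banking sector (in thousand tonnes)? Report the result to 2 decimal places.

z_12 = 281.60

I − A =
  [   0.55    -0.40    -0.30    -0.20]
  [  -0.05     0.80     0.00    -0.45]
  [  -0.05    -0.30     0.60     0.00]
  [  -0.15     0.00    -0.15     1.00]
Compute the cofactors C_ij = (−1)^(i+j)·(3×3 minor ij) of I−A; the adjugate is their transpose:
adj(I−A) = Cᵀ =
  [ 0.459750   0.339000   0.291000   0.244500]
  [ 0.073875   0.295500   0.073875   0.147750]
  [ 0.075250   0.176000   0.369000   0.094250]
  [ 0.080250   0.077250   0.099000   0.235500]
det(I−A) = Σ_j (I−A)_1j·C_1j = (0.55)(0.459750) + (-0.40)(0.073875) + (-0.30)(0.075250) + (-0.20)(0.080250) = 0.1846875
(I − A)⁻¹ = adj(I−A) / det(I−A) ≈
  [   2.4893     1.8355     1.5756     1.3239]
  [   0.4000     1.6000     0.4000     0.8000]
  [   0.4074     0.9530     1.9980     0.5103]
  [   0.4345     0.4183     0.5360     1.2751]
First solve x = (I − A)⁻¹ d = adj(I−A)·d / det(I−A); in particular x_2 = (0.073875·140 + 0.295500·270 + 0.073875·240 + 0.147750·150) / 0.1846875 = 130.02 / 0.1846875 = 704.0000.
Intermediate flow from 1 to 2: z_12 = a_12 · x_2 = 0.40 × 130.02 / 0.1846875 = 52.008 / 0.1846875 = 281.60.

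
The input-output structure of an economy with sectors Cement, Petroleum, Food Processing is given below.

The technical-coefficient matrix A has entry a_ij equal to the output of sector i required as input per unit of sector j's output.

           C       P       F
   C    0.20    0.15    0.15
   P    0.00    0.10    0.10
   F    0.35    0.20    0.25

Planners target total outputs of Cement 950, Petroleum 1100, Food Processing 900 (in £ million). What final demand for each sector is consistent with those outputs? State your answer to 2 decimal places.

d_C = 460.00, d_P = 900.00, d_F = 122.50

I − A =
  [   0.80    -0.15    -0.15]
  [   0.00     0.90    -0.10]
  [  -0.35    -0.20     0.75]
d = (I − A) x:
  d_C = (+0.80)·950 + (-0.15)·1100 + (-0.15)·900 = 460.00
  d_P = (+0.00)·950 + (+0.90)·1100 + (-0.10)·900 = 900.00
  d_F = (-0.35)·950 + (-0.20)·1100 + (+0.75)·900 = 122.50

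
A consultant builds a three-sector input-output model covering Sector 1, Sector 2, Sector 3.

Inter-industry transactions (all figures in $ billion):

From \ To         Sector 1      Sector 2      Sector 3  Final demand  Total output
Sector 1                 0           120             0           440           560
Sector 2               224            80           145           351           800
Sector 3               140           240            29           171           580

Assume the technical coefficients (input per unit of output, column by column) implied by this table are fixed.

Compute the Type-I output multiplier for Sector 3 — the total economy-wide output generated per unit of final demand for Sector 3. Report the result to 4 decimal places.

Technical coefficients a_ij = z_ij / X_j:
  a_11 = 0/560 = 0.00, a_21 = 224/560 = 0.40, a_31 = 140/560 = 0.25
  a_12 = 120/800 = 0.15, a_22 = 80/800 = 0.10, a_32 = 240/800 = 0.30
  a_13 = 0/580 = 0.00, a_23 = 145/580 = 0.25, a_33 = 29/580 = 0.05
I − A =
  [   1.00    -0.15     0.00]
  [  -0.40     0.90    -0.25]
  [  -0.25    -0.30     0.95]
Cofactors of I−A, C_ij = (−1)^(i+j)·(minor ij) (rows/columns in the sector order above):
  C_11 = (0.90)(0.95) − (-0.25)(-0.30) = 0.7800
  C_12 = −[(-0.40)(0.95) − (-0.25)(-0.25)] = 0.4425
  C_13 = (-0.40)(-0.30) − (0.90)(-0.25) = 0.3450
  C_21 = −[(-0.15)(0.95) − (0.00)(-0.30)] = 0.1425
  C_22 = (1.00)(0.95) − (0.00)(-0.25) = 0.9500
  C_23 = −[(1.00)(-0.30) − (-0.15)(-0.25)] = 0.3375
  C_31 = (-0.15)(-0.25) − (0.00)(0.90) = 0.0375
  C_32 = −[(1.00)(-0.25) − (0.00)(-0.40)] = 0.2500
  C_33 = (1.00)(0.90) − (-0.15)(-0.40) = 0.8400
det(I−A) = Σ_j (I−A)_1j·C_1j = (1.00)(0.7800) + (-0.15)(0.4425) + (0.00)(0.3450) = 0.713625
adj(I−A) = Cᵀ =
  [ 0.7800   0.1425   0.0375]
  [ 0.4425   0.9500   0.2500]
  [ 0.3450   0.3375   0.8400]
(I − A)⁻¹ = adj(I−A) / det(I−A) ≈
  [   1.09301     0.19968     0.05255]
  [   0.62007     1.33123     0.35032]
  [   0.48345     0.47294     1.17709]
The output multiplier for sector j is the column-j sum of the Leontief inverse (I − A)⁻¹ = adj(I−A) / det(I−A).
Column 3 of adj(I−A): (0.0375, 0.2500, 0.8400); det(I−A) = 0.713625.
m_3 = (0.0375 + 0.2500 + 0.8400) / 0.713625 = 1.1275 / 0.713625 ≈ 1.5800.

m_3 = 1.5800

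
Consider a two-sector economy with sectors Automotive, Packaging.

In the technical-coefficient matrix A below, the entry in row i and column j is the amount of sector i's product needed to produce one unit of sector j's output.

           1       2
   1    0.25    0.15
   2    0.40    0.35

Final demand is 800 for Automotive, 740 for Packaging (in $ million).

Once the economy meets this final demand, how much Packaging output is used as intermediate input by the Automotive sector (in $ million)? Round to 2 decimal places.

I − A =
  [   0.75    -0.15]
  [  -0.40     0.65]
det(I−A) = (0.75)(0.65) − (-0.15)(-0.40) = 0.4275
adj(I−A) = [[0.65, 0.15], [0.40, 0.75]]
(I − A)⁻¹ = adj(I−A) / det(I−A) ≈
  [   1.5205     0.3509]
  [   0.9357     1.7544]
First solve x = (I − A)⁻¹ d = adj(I−A)·d / det(I−A); in particular x_1 = (0.65·800 + 0.15·740) / 0.4275 = 631.00 / 0.4275 ≈ 1476.0234.
Intermediate flow from 2 to 1: z_21 = a_21 · x_1 = 0.40 × 631.00 / 0.4275 = 252.40 / 0.4275 ≈ 590.41.

z_21 = 590.41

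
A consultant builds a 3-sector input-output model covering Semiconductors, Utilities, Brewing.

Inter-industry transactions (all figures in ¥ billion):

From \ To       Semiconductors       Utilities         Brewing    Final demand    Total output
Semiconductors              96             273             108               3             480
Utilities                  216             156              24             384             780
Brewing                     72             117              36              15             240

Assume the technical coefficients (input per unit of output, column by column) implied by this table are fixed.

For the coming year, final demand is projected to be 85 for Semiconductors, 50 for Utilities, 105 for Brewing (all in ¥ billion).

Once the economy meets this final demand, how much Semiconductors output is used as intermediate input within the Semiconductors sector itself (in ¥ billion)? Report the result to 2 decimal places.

z_11 = 75.36

Technical coefficients a_ij = z_ij / X_j:
  a_11 = 96/480 = 0.20, a_21 = 216/480 = 0.45, a_31 = 72/480 = 0.15
  a_12 = 273/780 = 0.35, a_22 = 156/780 = 0.20, a_32 = 117/780 = 0.15
  a_13 = 108/240 = 0.45, a_23 = 24/240 = 0.10, a_33 = 36/240 = 0.15
I − A =
  [   0.80    -0.35    -0.45]
  [  -0.45     0.80    -0.10]
  [  -0.15    -0.15     0.85]
Cofactors of I−A, C_ij = (−1)^(i+j)·(minor ij) (rows/columns in the sector order above):
  C_11 = (0.80)(0.85) − (-0.10)(-0.15) = 0.6650
  C_12 = −[(-0.45)(0.85) − (-0.10)(-0.15)] = 0.3975
  C_13 = (-0.45)(-0.15) − (0.80)(-0.15) = 0.1875
  C_21 = −[(-0.35)(0.85) − (-0.45)(-0.15)] = 0.3650
  C_22 = (0.80)(0.85) − (-0.45)(-0.15) = 0.6125
  C_23 = −[(0.80)(-0.15) − (-0.35)(-0.15)] = 0.1725
  C_31 = (-0.35)(-0.10) − (-0.45)(0.80) = 0.3950
  C_32 = −[(0.80)(-0.10) − (-0.45)(-0.45)] = 0.2825
  C_33 = (0.80)(0.80) − (-0.35)(-0.45) = 0.4825
det(I−A) = Σ_j (I−A)_1j·C_1j = (0.80)(0.6650) + (-0.35)(0.3975) + (-0.45)(0.1875) = 0.3085
adj(I−A) = Cᵀ =
  [ 0.6650   0.3650   0.3950]
  [ 0.3975   0.6125   0.2825]
  [ 0.1875   0.1725   0.4825]
(I − A)⁻¹ = adj(I−A) / det(I−A) ≈
  [   2.1556     1.1831     1.2804]
  [   1.2885     1.9854     0.9157]
  [   0.6078     0.5592     1.5640]
First solve x = (I − A)⁻¹ d = adj(I−A)·d / det(I−A); in particular x_1 = (0.6650·85 + 0.3650·50 + 0.3950·105) / 0.3085 = 116.25 / 0.3085 ≈ 376.8233.
Intermediate flow from 1 to 1: z_11 = a_11 · x_1 = 0.20 × 116.25 / 0.3085 = 23.25 / 0.3085 ≈ 75.36.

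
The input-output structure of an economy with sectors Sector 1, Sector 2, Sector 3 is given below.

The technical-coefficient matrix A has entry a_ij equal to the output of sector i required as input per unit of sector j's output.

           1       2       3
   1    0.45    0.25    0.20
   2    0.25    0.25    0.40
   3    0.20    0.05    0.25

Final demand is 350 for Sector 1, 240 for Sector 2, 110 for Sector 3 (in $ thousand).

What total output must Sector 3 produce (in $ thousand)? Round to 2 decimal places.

I − A =
  [   0.55    -0.25    -0.20]
  [  -0.25     0.75    -0.40]
  [  -0.20    -0.05     0.75]
Cofactors of I−A, C_ij = (−1)^(i+j)·(minor ij) (rows/columns in the sector order above):
  C_11 = (0.75)(0.75) − (-0.40)(-0.05) = 0.5425
  C_12 = −[(-0.25)(0.75) − (-0.40)(-0.20)] = 0.2675
  C_13 = (-0.25)(-0.05) − (0.75)(-0.20) = 0.1625
  C_21 = −[(-0.25)(0.75) − (-0.20)(-0.05)] = 0.1975
  C_22 = (0.55)(0.75) − (-0.20)(-0.20) = 0.3725
  C_23 = −[(0.55)(-0.05) − (-0.25)(-0.20)] = 0.0775
  C_31 = (-0.25)(-0.40) − (-0.20)(0.75) = 0.2500
  C_32 = −[(0.55)(-0.40) − (-0.20)(-0.25)] = 0.2700
  C_33 = (0.55)(0.75) − (-0.25)(-0.25) = 0.3500
det(I−A) = Σ_j (I−A)_1j·C_1j = (0.55)(0.5425) + (-0.25)(0.2675) + (-0.20)(0.1625) = 0.1990
adj(I−A) = Cᵀ =
  [ 0.5425   0.1975   0.2500]
  [ 0.2675   0.3725   0.2700]
  [ 0.1625   0.0775   0.3500]
(I − A)⁻¹ = adj(I−A) / det(I−A) ≈
  [   2.7261     0.9925     1.2563]
  [   1.3442     1.8719     1.3568]
  [   0.8166     0.3894     1.7588]
x = (I − A)⁻¹ d = adj(I−A)·d / det(I−A), with det(I−A) = 0.1990:
  x_1 = (0.5425·350 + 0.1975·240 + 0.2500·110) / 0.1990 = 264.775 / 0.1990 ≈ 1330.53
  x_2 = (0.2675·350 + 0.3725·240 + 0.2700·110) / 0.1990 = 212.725 / 0.1990 ≈ 1068.97
  x_3 = (0.1625·350 + 0.0775·240 + 0.3500·110) / 0.1990 = 113.975 / 0.1990 ≈ 572.74

x_3 = 572.74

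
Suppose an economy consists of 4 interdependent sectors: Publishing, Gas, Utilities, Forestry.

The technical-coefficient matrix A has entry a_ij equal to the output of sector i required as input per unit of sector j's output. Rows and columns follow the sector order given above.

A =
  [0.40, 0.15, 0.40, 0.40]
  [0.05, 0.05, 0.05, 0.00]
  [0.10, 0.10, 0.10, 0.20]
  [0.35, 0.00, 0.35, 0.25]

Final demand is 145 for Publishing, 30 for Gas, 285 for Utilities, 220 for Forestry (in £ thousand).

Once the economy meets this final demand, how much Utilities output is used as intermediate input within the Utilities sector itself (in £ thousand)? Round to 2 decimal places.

I − A =
  [   0.60    -0.15    -0.40    -0.40]
  [  -0.05     0.95    -0.05     0.00]
  [  -0.10    -0.10     0.90    -0.20]
  [  -0.35     0.00    -0.35     0.75]
Compute the cofactors C_ij = (−1)^(i+j)·(3×3 minor ij) of I−A; the adjugate is their transpose:
adj(I−A) = Cᵀ =
  [ 0.571000   0.134750   0.423625   0.417500]
  [ 0.037500   0.165000   0.037500   0.030000]
  [ 0.141500   0.052750   0.288875   0.152500]
  [ 0.332500   0.087500   0.332500   0.462500]
det(I−A) = Σ_j (I−A)_1j·C_1j = (0.60)(0.571000) + (-0.15)(0.037500) + (-0.40)(0.141500) + (-0.40)(0.332500) = 0.147375
(I − A)⁻¹ = adj(I−A) / det(I−A) ≈
  [   3.8745     0.9143     2.8745     2.8329]
  [   0.2545     1.1196     0.2545     0.2036]
  [   0.9601     0.3579     1.9601     1.0348]
  [   2.2561     0.5937     2.2561     3.1383]
First solve x = (I − A)⁻¹ d = adj(I−A)·d / det(I−A); in particular x_3 = (0.141500·145 + 0.052750·30 + 0.288875·285 + 0.152500·220) / 0.147375 = 137.979375 / 0.147375 ≈ 936.2468.
Intermediate flow from 3 to 3: z_33 = a_33 · x_3 = 0.10 × 137.979375 / 0.147375 = 13.7979375 / 0.147375 ≈ 93.62.

z_33 = 93.62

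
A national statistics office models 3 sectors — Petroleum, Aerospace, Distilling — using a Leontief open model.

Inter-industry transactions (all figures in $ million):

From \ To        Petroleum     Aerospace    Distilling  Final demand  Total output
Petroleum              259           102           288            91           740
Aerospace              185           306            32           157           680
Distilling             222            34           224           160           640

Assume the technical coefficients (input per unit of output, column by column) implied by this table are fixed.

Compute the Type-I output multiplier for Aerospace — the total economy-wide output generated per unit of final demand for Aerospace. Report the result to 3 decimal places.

Technical coefficients a_ij = z_ij / X_j:
  a_11 = 259/740 = 0.35, a_21 = 185/740 = 0.25, a_31 = 222/740 = 0.30
  a_12 = 102/680 = 0.15, a_22 = 306/680 = 0.45, a_32 = 34/680 = 0.05
  a_13 = 288/640 = 0.45, a_23 = 32/640 = 0.05, a_33 = 224/640 = 0.35
I − A =
  [   0.65    -0.15    -0.45]
  [  -0.25     0.55    -0.05]
  [  -0.30    -0.05     0.65]
Cofactors of I−A, C_ij = (−1)^(i+j)·(minor ij) (rows/columns in the sector order above):
  C_11 = (0.55)(0.65) − (-0.05)(-0.05) = 0.3550
  C_12 = −[(-0.25)(0.65) − (-0.05)(-0.30)] = 0.1775
  C_13 = (-0.25)(-0.05) − (0.55)(-0.30) = 0.1775
  C_21 = −[(-0.15)(0.65) − (-0.45)(-0.05)] = 0.1200
  C_22 = (0.65)(0.65) − (-0.45)(-0.30) = 0.2875
  C_23 = −[(0.65)(-0.05) − (-0.15)(-0.30)] = 0.0775
  C_31 = (-0.15)(-0.05) − (-0.45)(0.55) = 0.2550
  C_32 = −[(0.65)(-0.05) − (-0.45)(-0.25)] = 0.1450
  C_33 = (0.65)(0.55) − (-0.15)(-0.25) = 0.3200
det(I−A) = Σ_j (I−A)_1j·C_1j = (0.65)(0.3550) + (-0.15)(0.1775) + (-0.45)(0.1775) = 0.12425
adj(I−A) = Cᵀ =
  [ 0.3550   0.1200   0.2550]
  [ 0.1775   0.2875   0.1450]
  [ 0.1775   0.0775   0.3200]
(I − A)⁻¹ = adj(I−A) / det(I−A) ≈
  [   2.8571     0.9658     2.0523]
  [   1.4286     2.3139     1.1670]
  [   1.4286     0.6237     2.5755]
The output multiplier for sector j is the column-j sum of the Leontief inverse (I − A)⁻¹ = adj(I−A) / det(I−A).
Column 2 of adj(I−A): (0.1200, 0.2875, 0.0775); det(I−A) = 0.12425.
m_2 = (0.1200 + 0.2875 + 0.0775) / 0.12425 = 0.485 / 0.12425 ≈ 3.903.

m_2 = 3.903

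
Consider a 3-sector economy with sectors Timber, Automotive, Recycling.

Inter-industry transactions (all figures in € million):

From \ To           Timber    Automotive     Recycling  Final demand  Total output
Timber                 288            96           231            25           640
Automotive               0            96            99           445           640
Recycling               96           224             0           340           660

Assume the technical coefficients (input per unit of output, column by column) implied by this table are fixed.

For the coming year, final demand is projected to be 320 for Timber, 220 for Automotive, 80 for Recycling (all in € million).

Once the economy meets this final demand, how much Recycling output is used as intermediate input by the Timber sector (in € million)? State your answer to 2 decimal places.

z_31 = 130.85

Technical coefficients a_ij = z_ij / X_j:
  a_11 = 288/640 = 0.45, a_21 = 0/640 = 0.00, a_31 = 96/640 = 0.15
  a_12 = 96/640 = 0.15, a_22 = 96/640 = 0.15, a_32 = 224/640 = 0.35
  a_13 = 231/660 = 0.35, a_23 = 99/660 = 0.15, a_33 = 0/660 = 0.00
I − A =
  [   0.55    -0.15    -0.35]
  [   0.00     0.85    -0.15]
  [  -0.15    -0.35     1.00]
Cofactors of I−A, C_ij = (−1)^(i+j)·(minor ij) (rows/columns in the sector order above):
  C_11 = (0.85)(1.00) − (-0.15)(-0.35) = 0.7975
  C_12 = −[(0.00)(1.00) − (-0.15)(-0.15)] = 0.0225
  C_13 = (0.00)(-0.35) − (0.85)(-0.15) = 0.1275
  C_21 = −[(-0.15)(1.00) − (-0.35)(-0.35)] = 0.2725
  C_22 = (0.55)(1.00) − (-0.35)(-0.15) = 0.4975
  C_23 = −[(0.55)(-0.35) − (-0.15)(-0.15)] = 0.2150
  C_31 = (-0.15)(-0.15) − (-0.35)(0.85) = 0.3200
  C_32 = −[(0.55)(-0.15) − (-0.35)(0.00)] = 0.0825
  C_33 = (0.55)(0.85) − (-0.15)(0.00) = 0.4675
det(I−A) = Σ_j (I−A)_1j·C_1j = (0.55)(0.7975) + (-0.15)(0.0225) + (-0.35)(0.1275) = 0.390625
adj(I−A) = Cᵀ =
  [ 0.7975   0.2725   0.3200]
  [ 0.0225   0.4975   0.0825]
  [ 0.1275   0.2150   0.4675]
(I − A)⁻¹ = adj(I−A) / det(I−A) ≈
  [   2.0416     0.6976     0.8192]
  [   0.0576     1.2736     0.2112]
  [   0.3264     0.5504     1.1968]
First solve x = (I − A)⁻¹ d = adj(I−A)·d / det(I−A); in particular x_1 = (0.7975·320 + 0.2725·220 + 0.3200·80) / 0.390625 = 340.75 / 0.390625 = 872.3200.
Intermediate flow from 3 to 1: z_31 = a_31 · x_1 = 0.15 × 340.75 / 0.390625 = 51.1125 / 0.390625 ≈ 130.85.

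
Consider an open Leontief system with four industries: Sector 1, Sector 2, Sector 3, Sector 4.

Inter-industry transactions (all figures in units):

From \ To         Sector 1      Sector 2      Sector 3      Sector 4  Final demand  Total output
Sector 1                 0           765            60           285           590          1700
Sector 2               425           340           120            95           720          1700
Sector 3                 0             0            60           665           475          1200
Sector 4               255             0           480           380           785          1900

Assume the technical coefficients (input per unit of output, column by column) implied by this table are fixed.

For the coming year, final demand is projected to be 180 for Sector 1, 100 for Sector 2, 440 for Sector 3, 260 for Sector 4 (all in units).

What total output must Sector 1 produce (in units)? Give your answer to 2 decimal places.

x_1 = 535.80

Technical coefficients a_ij = z_ij / X_j:
  a_11 = 0/1700 = 0.00, a_21 = 425/1700 = 0.25, a_31 = 0/1700 = 0.00, a_41 = 255/1700 = 0.15
  a_12 = 765/1700 = 0.45, a_22 = 340/1700 = 0.20, a_32 = 0/1700 = 0.00, a_42 = 0/1700 = 0.00
  a_13 = 60/1200 = 0.05, a_23 = 120/1200 = 0.10, a_33 = 60/1200 = 0.05, a_43 = 480/1200 = 0.40
  a_14 = 285/1900 = 0.15, a_24 = 95/1900 = 0.05, a_34 = 665/1900 = 0.35, a_44 = 380/1900 = 0.20
I − A =
  [   1.00    -0.45    -0.05    -0.15]
  [  -0.25     0.80    -0.10    -0.05]
  [   0.00     0.00     0.95    -0.35]
  [  -0.15     0.00    -0.40     0.80]
Compute the cofactors C_ij = (−1)^(i+j)·(3×3 minor ij) of I−A; the adjugate is their transpose:
adj(I−A) = Cᵀ =
  [ 0.496000   0.279000   0.125000   0.165125]
  [ 0.167375   0.596000   0.123125   0.122500]
  [ 0.042000   0.023625   0.528625   0.240625]
  [ 0.114000   0.064125   0.287750   0.653125]
det(I−A) = Σ_j (I−A)_1j·C_1j = (1.00)(0.496000) + (-0.45)(0.167375) + (-0.05)(0.042000) + (-0.15)(0.114000) = 0.40148125
(I − A)⁻¹ = adj(I−A) / det(I−A) ≈
  [   1.2354     0.6949     0.3113     0.4113]
  [   0.4169     1.4845     0.3067     0.3051]
  [   0.1046     0.0588     1.3167     0.5993]
  [   0.2839     0.1597     0.7167     1.6268]
x = (I − A)⁻¹ d = adj(I−A)·d / det(I−A), with det(I−A) = 0.40148125:
  x_1 = (0.496000·180 + 0.279000·100 + 0.125000·440 + 0.165125·260) / 0.40148125 = 215.1125 / 0.40148125 ≈ 535.80
  x_2 = (0.167375·180 + 0.596000·100 + 0.123125·440 + 0.122500·260) / 0.40148125 = 175.7525 / 0.40148125 ≈ 437.76
  x_3 = (0.042000·180 + 0.023625·100 + 0.528625·440 + 0.240625·260) / 0.40148125 = 305.08 / 0.40148125 ≈ 759.89
  x_4 = (0.114000·180 + 0.064125·100 + 0.287750·440 + 0.653125·260) / 0.40148125 = 323.355 / 0.40148125 ≈ 805.40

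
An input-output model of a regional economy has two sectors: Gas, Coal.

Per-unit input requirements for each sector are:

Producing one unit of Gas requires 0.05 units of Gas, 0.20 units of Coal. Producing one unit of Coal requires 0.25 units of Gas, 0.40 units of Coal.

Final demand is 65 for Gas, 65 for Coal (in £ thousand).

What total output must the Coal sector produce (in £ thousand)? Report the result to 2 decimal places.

x_2 = 143.75

I − A =
  [   0.95    -0.25]
  [  -0.20     0.60]
det(I−A) = (0.95)(0.60) − (-0.25)(-0.20) = 0.5200
adj(I−A) = [[0.60, 0.25], [0.20, 0.95]]
(I − A)⁻¹ = adj(I−A) / det(I−A) ≈
  [   1.1538     0.4808]
  [   0.3846     1.8269]
x = (I − A)⁻¹ d = adj(I−A)·d / det(I−A), with det(I−A) = 0.5200:
  x_1 = (0.60·65 + 0.25·65) / 0.5200 = 55.25 / 0.5200 = 106.25
  x_2 = (0.20·65 + 0.95·65) / 0.5200 = 74.75 / 0.5200 = 143.75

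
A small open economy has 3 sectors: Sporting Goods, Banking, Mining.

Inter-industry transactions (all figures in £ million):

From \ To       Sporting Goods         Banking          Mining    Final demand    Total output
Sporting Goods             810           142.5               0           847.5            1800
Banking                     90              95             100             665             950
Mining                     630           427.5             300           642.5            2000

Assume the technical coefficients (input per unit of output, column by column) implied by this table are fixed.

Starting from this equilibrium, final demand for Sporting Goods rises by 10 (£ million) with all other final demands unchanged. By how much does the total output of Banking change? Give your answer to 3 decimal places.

Technical coefficients a_ij = z_ij / X_j:
  a_SS = 810/1800 = 0.45, a_BS = 90/1800 = 0.05, a_MS = 630/1800 = 0.35
  a_SB = 142.5/950 = 0.15, a_BB = 95/950 = 0.10, a_MB = 427.5/950 = 0.45
  a_SM = 0/2000 = 0.00, a_BM = 100/2000 = 0.05, a_MM = 300/2000 = 0.15
I − A =
  [   0.55    -0.15     0.00]
  [  -0.05     0.90    -0.05]
  [  -0.35    -0.45     0.85]
Cofactors of I−A, C_ij = (−1)^(i+j)·(minor ij) (rows/columns in the sector order above):
  C_11 = (0.90)(0.85) − (-0.05)(-0.45) = 0.7425
  C_12 = −[(-0.05)(0.85) − (-0.05)(-0.35)] = 0.0600
  C_13 = (-0.05)(-0.45) − (0.90)(-0.35) = 0.3375
  C_21 = −[(-0.15)(0.85) − (0.00)(-0.45)] = 0.1275
  C_22 = (0.55)(0.85) − (0.00)(-0.35) = 0.4675
  C_23 = −[(0.55)(-0.45) − (-0.15)(-0.35)] = 0.3000
  C_31 = (-0.15)(-0.05) − (0.00)(0.90) = 0.0075
  C_32 = −[(0.55)(-0.05) − (0.00)(-0.05)] = 0.0275
  C_33 = (0.55)(0.90) − (-0.15)(-0.05) = 0.4875
det(I−A) = Σ_j (I−A)_1j·C_1j = (0.55)(0.7425) + (-0.15)(0.0600) + (0.00)(0.3375) = 0.399375
adj(I−A) = Cᵀ =
  [ 0.7425   0.1275   0.0075]
  [ 0.0600   0.4675   0.0275]
  [ 0.3375   0.3000   0.4875]
(I − A)⁻¹ = adj(I−A) / det(I−A) ≈
  [   1.8592     0.3192     0.0188]
  [   0.1502     1.1706     0.0689]
  [   0.8451     0.7512     1.2207]
Δx = (I − A)⁻¹ Δd with Δd having +10 in the Sporting Goods component and 0 elsewhere.
So Δx_B = L_BS · (+10), where L_BS = adj(I−A)_BS / det(I−A) = 0.0600 / 0.399375.
Δx_B = 0.0600 × (+10) / 0.399375 = 0.60 / 0.399375 ≈ 1.502.

Δx_B = 1.502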